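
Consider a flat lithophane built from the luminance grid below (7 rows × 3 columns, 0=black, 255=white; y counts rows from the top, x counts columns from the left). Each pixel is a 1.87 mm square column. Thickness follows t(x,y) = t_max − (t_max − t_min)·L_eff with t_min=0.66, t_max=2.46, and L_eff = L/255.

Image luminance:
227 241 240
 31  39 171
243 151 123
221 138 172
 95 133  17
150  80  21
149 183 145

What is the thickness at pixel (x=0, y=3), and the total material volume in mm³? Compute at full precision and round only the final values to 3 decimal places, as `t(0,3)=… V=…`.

span = t_max - t_min = 2.46 - 0.66 = 1.800
L(0,3) = 221, L_eff = 221/255 = 0.866667
t(0,3) = 2.46 - 1.800·0.866667 = 0.900
Σt over all 7·3 pixels = 26091/850 ≈ 30.6952941
V = pitch²·Σt = 1.87²·26091/850 = 107.338

t(0,3)=0.900 V=107.338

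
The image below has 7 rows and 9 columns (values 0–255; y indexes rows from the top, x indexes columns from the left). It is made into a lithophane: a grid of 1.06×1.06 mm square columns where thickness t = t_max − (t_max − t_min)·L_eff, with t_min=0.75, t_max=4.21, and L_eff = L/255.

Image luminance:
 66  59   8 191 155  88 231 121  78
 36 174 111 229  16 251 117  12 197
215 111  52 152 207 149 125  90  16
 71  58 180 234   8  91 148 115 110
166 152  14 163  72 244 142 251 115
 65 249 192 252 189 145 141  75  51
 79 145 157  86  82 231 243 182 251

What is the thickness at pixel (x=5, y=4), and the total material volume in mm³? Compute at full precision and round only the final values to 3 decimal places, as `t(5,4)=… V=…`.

span = t_max - t_min = 4.21 - 0.75 = 3.460
L(5,4) = 244, L_eff = 244/255 = 0.956863
t(5,4) = 4.21 - 3.460·0.956863 = 0.899
Σt over all 7·9 pixels = 1284963/8500 ≈ 151.1721176
V = pitch²·Σt = 1.06²·1284963/8500 = 169.857

t(5,4)=0.899 V=169.857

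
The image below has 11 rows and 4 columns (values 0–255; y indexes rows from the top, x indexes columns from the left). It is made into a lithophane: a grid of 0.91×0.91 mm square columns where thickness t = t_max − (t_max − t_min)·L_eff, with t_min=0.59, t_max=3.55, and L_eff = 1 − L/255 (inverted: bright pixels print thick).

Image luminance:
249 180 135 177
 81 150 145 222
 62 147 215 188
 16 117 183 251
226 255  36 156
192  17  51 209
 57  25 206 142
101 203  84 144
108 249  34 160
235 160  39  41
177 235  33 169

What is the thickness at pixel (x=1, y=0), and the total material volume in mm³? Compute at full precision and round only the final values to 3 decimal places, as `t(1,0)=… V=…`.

t(1,0)=2.679 V=81.691

span = t_max - t_min = 3.55 - 0.59 = 2.960
L(1,0) = 180, L_eff = 1 - 180/255 = 0.294118 (inverted)
t(1,0) = 3.55 - 2.960·0.294118 = 2.679
Σt over all 11·4 pixels = 628883/6375 ≈ 98.6483137
V = pitch²·Σt = 0.91²·628883/6375 = 81.691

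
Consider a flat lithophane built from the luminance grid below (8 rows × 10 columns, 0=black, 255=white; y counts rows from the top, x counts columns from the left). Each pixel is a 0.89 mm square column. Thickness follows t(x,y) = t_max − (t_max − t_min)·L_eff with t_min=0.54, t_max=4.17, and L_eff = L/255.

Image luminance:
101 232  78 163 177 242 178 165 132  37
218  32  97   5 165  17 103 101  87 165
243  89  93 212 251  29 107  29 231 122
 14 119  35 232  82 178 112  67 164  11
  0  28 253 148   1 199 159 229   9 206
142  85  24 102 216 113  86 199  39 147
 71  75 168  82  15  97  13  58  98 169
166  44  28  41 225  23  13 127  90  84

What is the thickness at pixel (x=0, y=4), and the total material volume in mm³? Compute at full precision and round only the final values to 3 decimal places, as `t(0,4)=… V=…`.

t(0,4)=4.170 V=162.909

span = t_max - t_min = 4.17 - 0.54 = 3.630
L(0,4) = 0, L_eff = 0/255 = 0.000000
t(0,4) = 4.17 - 3.630·0.000000 = 4.170
Σt over all 8·10 pixels = 1748173/8500 ≈ 205.6674118
V = pitch²·Σt = 0.89²·1748173/8500 = 162.909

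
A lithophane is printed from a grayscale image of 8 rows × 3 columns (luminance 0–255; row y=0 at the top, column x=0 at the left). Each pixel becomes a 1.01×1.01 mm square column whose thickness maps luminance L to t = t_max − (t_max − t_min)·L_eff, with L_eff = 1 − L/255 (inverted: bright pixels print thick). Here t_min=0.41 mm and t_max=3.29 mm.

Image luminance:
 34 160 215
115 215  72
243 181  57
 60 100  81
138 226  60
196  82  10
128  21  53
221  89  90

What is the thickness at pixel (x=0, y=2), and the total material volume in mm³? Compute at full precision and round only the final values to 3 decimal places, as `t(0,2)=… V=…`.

t(0,2)=3.154 V=42.838

span = t_max - t_min = 3.29 - 0.41 = 2.880
L(0,2) = 243, L_eff = 1 - 243/255 = 0.047059 (inverted)
t(0,2) = 3.29 - 2.880·0.047059 = 3.154
Σt over all 8·3 pixels = 89238/2125 ≈ 41.9943529
V = pitch²·Σt = 1.01²·89238/2125 = 42.838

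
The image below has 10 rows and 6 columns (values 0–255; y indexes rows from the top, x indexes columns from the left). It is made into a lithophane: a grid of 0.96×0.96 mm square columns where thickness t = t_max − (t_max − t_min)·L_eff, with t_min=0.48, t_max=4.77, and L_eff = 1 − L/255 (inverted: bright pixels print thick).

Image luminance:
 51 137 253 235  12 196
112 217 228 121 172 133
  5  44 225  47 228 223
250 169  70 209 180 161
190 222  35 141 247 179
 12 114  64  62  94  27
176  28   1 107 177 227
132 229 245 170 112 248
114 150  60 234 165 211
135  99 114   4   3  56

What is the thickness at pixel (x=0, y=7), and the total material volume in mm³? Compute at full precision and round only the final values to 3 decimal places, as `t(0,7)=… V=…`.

span = t_max - t_min = 4.77 - 0.48 = 4.290
L(0,7) = 132, L_eff = 1 - 132/255 = 0.482353 (inverted)
t(0,7) = 4.77 - 4.290·0.482353 = 2.701
Σt over all 10·6 pixels = 167.796
V = pitch²·Σt = 0.96²·167.796 = 154.641

t(0,7)=2.701 V=154.641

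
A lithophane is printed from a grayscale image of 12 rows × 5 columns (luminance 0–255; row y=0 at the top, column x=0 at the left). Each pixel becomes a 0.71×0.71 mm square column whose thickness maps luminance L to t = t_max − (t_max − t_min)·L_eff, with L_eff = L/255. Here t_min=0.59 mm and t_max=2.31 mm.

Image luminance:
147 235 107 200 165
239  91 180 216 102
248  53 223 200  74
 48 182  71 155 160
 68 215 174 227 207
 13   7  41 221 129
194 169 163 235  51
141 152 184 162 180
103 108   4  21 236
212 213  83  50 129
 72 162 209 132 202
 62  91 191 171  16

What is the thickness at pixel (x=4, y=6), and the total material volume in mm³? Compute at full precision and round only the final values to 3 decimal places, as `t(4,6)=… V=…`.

span = t_max - t_min = 2.31 - 0.59 = 1.720
L(4,6) = 51, L_eff = 51/255 = 0.200000
t(4,6) = 2.31 - 1.720·0.200000 = 1.966
Σt over all 12·5 pixels = 172749/2125 ≈ 81.2936471
V = pitch²·Σt = 0.71²·172749/2125 = 40.980

t(4,6)=1.966 V=40.980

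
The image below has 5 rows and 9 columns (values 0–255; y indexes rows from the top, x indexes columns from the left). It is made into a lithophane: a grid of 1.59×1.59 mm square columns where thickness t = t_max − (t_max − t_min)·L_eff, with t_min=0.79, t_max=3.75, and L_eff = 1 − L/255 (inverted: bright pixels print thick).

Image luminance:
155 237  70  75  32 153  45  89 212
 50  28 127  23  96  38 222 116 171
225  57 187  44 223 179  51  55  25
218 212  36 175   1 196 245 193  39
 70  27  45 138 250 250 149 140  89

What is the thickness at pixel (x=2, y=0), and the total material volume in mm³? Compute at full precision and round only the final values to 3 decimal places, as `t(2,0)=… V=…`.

t(2,0)=1.603 V=250.043

span = t_max - t_min = 3.75 - 0.79 = 2.960
L(2,0) = 70, L_eff = 1 - 70/255 = 0.725490 (inverted)
t(2,0) = 3.75 - 2.960·0.725490 = 1.603
Σt over all 5·9 pixels = 2522093/25500 ≈ 98.9056078
V = pitch²·Σt = 1.59²·2522093/25500 = 250.043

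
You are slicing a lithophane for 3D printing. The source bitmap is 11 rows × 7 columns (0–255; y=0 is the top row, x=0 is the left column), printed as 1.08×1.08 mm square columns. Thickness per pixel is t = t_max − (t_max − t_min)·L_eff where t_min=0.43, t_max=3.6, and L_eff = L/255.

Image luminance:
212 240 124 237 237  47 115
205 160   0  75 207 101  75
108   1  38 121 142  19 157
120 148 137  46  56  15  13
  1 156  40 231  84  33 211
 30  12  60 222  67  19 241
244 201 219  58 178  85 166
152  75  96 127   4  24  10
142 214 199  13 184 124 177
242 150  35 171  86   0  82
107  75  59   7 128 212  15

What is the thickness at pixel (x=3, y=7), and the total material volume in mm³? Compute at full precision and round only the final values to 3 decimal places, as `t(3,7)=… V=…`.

span = t_max - t_min = 3.6 - 0.43 = 3.170
L(3,7) = 127, L_eff = 127/255 = 0.498039
t(3,7) = 3.6 - 3.170·0.498039 = 2.021
Σt over all 11·7 pixels = 1083698/6375 ≈ 169.9918431
V = pitch²·Σt = 1.08²·1083698/6375 = 198.278

t(3,7)=2.021 V=198.278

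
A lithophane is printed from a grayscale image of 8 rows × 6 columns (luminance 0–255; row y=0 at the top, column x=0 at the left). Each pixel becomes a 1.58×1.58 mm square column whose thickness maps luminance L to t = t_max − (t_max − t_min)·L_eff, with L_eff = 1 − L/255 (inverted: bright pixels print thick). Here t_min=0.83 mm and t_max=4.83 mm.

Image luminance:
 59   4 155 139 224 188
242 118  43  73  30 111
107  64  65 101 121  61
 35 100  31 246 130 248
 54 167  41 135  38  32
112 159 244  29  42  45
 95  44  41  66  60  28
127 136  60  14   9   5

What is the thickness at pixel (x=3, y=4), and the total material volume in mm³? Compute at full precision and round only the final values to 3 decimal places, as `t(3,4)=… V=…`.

t(3,4)=2.948 V=274.812

span = t_max - t_min = 4.83 - 0.83 = 4.000
L(3,4) = 135, L_eff = 1 - 135/255 = 0.470588 (inverted)
t(3,4) = 4.83 - 4.000·0.470588 = 2.948
Σt over all 8·6 pixels = 140356/1275 ≈ 110.0831373
V = pitch²·Σt = 1.58²·140356/1275 = 274.812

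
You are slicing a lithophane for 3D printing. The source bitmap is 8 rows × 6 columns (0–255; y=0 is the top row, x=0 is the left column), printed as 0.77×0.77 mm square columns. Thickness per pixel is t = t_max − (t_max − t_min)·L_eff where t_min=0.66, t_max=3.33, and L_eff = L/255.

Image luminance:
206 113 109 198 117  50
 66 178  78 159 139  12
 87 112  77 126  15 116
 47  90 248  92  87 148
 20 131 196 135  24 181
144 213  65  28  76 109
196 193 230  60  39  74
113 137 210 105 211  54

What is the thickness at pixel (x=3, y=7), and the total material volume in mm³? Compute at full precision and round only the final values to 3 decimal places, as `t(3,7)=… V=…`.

span = t_max - t_min = 3.33 - 0.66 = 2.670
L(3,7) = 105, L_eff = 105/255 = 0.411765
t(3,7) = 3.33 - 2.670·0.411765 = 2.231
Σt over all 8·6 pixels = 429497/4250 ≈ 101.0581176
V = pitch²·Σt = 0.77²·429497/4250 = 59.917

t(3,7)=2.231 V=59.917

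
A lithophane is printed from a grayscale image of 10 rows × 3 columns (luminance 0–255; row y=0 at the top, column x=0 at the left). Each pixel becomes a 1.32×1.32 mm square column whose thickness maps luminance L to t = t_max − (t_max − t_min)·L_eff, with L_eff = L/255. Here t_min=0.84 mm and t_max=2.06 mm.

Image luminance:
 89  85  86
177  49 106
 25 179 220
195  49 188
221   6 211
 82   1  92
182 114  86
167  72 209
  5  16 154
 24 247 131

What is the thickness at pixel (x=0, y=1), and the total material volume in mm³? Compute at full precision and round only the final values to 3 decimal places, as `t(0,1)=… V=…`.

span = t_max - t_min = 2.06 - 0.84 = 1.220
L(0,1) = 177, L_eff = 177/255 = 0.694118
t(0,1) = 2.06 - 1.220·0.694118 = 1.213
Σt over all 10·3 pixels = 45.208
V = pitch²·Σt = 1.32²·45.208 = 78.770

t(0,1)=1.213 V=78.770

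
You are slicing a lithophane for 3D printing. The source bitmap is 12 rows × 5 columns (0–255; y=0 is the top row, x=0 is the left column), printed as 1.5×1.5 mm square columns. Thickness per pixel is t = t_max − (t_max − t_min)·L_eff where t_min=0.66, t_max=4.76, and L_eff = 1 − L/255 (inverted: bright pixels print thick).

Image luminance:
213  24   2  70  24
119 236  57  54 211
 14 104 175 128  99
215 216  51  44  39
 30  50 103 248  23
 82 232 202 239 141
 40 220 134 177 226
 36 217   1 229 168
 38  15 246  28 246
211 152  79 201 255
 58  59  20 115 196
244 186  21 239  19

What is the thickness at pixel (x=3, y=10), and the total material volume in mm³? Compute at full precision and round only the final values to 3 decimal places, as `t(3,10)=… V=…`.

t(3,10)=2.509 V=361.183

span = t_max - t_min = 4.76 - 0.66 = 4.100
L(3,10) = 115, L_eff = 1 - 115/255 = 0.549020 (inverted)
t(3,10) = 4.76 - 4.100·0.549020 = 2.509
Σt over all 12·5 pixels = 136447/850 ≈ 160.5258824
V = pitch²·Σt = 1.5²·136447/850 = 361.183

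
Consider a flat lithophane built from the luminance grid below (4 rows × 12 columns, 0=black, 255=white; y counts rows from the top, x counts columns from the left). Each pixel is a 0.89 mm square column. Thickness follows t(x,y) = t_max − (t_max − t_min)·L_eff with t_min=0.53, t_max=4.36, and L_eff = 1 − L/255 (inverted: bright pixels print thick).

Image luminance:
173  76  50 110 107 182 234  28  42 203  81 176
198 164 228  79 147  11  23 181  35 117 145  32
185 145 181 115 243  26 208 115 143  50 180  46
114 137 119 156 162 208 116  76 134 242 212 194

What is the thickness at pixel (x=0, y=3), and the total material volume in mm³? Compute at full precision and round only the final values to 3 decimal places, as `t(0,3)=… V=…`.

span = t_max - t_min = 4.36 - 0.53 = 3.830
L(0,3) = 114, L_eff = 1 - 114/255 = 0.552941 (inverted)
t(0,3) = 4.36 - 3.830·0.552941 = 2.242
Σt over all 4·12 pixels = 3072727/25500 ≈ 120.4990980
V = pitch²·Σt = 0.89²·3072727/25500 = 95.447

t(0,3)=2.242 V=95.447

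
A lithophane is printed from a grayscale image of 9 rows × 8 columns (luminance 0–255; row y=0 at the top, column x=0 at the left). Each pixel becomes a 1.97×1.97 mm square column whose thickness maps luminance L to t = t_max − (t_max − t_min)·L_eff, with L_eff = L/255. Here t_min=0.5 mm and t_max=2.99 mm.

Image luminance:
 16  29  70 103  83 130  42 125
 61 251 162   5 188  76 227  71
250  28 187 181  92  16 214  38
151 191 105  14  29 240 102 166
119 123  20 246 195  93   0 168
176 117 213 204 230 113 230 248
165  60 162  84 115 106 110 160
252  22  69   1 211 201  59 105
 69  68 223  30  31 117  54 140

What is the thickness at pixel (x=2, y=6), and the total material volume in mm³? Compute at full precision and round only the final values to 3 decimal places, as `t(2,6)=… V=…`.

span = t_max - t_min = 2.99 - 0.5 = 2.490
L(2,6) = 162, L_eff = 162/255 = 0.635294
t(2,6) = 2.99 - 2.490·0.635294 = 1.408
Σt over all 9·8 pixels = 275866/2125 ≈ 129.8192941
V = pitch²·Σt = 1.97²·275866/2125 = 503.816

t(2,6)=1.408 V=503.816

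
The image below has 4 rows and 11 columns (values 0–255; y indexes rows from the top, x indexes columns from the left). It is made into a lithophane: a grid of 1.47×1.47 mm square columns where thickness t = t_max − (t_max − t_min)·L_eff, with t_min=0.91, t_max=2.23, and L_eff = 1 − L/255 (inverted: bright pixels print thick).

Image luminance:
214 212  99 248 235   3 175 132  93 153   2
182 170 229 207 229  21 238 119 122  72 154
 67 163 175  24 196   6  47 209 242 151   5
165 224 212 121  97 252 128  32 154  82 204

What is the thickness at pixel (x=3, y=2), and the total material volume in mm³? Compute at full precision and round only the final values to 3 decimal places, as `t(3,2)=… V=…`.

t(3,2)=1.034 V=156.602

span = t_max - t_min = 2.23 - 0.91 = 1.320
L(3,2) = 24, L_eff = 1 - 24/255 = 0.905882 (inverted)
t(3,2) = 2.23 - 1.320·0.905882 = 1.034
Σt over all 4·11 pixels = 1232/17 ≈ 72.4705882
V = pitch²·Σt = 1.47²·1232/17 = 156.602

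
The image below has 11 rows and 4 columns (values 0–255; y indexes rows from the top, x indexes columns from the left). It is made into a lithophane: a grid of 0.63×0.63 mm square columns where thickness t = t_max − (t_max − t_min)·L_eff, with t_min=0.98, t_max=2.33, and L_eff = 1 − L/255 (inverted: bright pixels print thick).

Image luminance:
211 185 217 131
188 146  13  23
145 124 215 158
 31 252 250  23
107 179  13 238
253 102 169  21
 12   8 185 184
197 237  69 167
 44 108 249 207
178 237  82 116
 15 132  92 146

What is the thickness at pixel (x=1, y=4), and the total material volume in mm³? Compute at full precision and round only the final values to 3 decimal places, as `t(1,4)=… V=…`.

t(1,4)=1.928 V=29.846

span = t_max - t_min = 2.33 - 0.98 = 1.350
L(1,4) = 179, L_eff = 1 - 179/255 = 0.298039 (inverted)
t(1,4) = 2.33 - 1.350·0.298039 = 1.928
Σt over all 11·4 pixels = 25567/340 ≈ 75.1970588
V = pitch²·Σt = 0.63²·25567/340 = 29.846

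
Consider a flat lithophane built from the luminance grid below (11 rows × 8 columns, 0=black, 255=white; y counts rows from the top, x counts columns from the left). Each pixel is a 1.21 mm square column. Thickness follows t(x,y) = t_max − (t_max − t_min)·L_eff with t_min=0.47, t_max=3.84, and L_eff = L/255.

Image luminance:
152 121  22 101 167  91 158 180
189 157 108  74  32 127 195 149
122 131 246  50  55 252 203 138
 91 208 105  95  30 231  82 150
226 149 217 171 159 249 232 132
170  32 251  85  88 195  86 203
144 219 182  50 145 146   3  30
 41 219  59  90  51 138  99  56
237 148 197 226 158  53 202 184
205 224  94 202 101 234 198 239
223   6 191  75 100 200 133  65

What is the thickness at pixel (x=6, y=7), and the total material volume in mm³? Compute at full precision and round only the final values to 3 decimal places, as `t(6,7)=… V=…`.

span = t_max - t_min = 3.84 - 0.47 = 3.370
L(6,7) = 99, L_eff = 99/255 = 0.388235
t(6,7) = 3.84 - 3.370·0.388235 = 2.532
Σt over all 11·8 pixels = 1107518/6375 ≈ 173.7283137
V = pitch²·Σt = 1.21²·1107518/6375 = 254.356

t(6,7)=2.532 V=254.356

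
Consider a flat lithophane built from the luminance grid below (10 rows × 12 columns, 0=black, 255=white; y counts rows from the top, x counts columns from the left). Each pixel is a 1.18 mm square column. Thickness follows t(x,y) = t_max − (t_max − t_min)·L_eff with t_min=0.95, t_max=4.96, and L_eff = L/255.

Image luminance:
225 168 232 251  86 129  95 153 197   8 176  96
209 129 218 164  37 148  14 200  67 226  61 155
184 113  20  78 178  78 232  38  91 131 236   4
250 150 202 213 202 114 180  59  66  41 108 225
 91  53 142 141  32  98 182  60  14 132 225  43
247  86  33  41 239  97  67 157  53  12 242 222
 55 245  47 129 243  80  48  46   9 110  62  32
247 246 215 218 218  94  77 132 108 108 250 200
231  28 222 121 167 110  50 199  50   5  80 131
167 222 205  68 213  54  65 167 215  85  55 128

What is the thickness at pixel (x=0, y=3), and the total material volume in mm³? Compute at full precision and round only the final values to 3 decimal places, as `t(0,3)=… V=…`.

t(0,3)=1.029 V=487.110

span = t_max - t_min = 4.96 - 0.95 = 4.010
L(0,3) = 250, L_eff = 250/255 = 0.980392
t(0,3) = 4.96 - 4.010·0.980392 = 1.029
Σt over all 10·12 pixels = 2973599/8500 ≈ 349.8351765
V = pitch²·Σt = 1.18²·2973599/8500 = 487.110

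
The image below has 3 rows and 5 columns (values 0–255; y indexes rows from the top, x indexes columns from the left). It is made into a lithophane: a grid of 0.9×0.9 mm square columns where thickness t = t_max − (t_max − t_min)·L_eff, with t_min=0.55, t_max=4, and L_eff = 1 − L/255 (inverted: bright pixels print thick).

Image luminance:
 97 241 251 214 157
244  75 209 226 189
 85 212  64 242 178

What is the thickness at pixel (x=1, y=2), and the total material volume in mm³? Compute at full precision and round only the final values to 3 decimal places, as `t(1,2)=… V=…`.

t(1,2)=3.418 V=36.096

span = t_max - t_min = 4 - 0.55 = 3.450
L(1,2) = 212, L_eff = 1 - 212/255 = 0.168627 (inverted)
t(1,2) = 4 - 3.450·0.168627 = 3.418
Σt over all 3·5 pixels = 75757/1700 ≈ 44.5629412
V = pitch²·Σt = 0.9²·75757/1700 = 36.096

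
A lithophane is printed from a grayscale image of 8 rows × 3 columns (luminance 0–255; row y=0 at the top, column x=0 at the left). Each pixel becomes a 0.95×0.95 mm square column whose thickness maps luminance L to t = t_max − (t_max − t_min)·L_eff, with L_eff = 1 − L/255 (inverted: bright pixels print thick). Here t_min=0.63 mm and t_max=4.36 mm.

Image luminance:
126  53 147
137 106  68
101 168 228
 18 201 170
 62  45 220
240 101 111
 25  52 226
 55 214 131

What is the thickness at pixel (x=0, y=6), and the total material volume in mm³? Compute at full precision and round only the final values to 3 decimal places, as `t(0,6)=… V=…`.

t(0,6)=0.996 V=53.316

span = t_max - t_min = 4.36 - 0.63 = 3.730
L(0,6) = 25, L_eff = 1 - 25/255 = 0.901961 (inverted)
t(0,6) = 4.36 - 3.730·0.901961 = 0.996
Σt over all 8·3 pixels = 60257/1020 ≈ 59.0754902
V = pitch²·Σt = 0.95²·60257/1020 = 53.316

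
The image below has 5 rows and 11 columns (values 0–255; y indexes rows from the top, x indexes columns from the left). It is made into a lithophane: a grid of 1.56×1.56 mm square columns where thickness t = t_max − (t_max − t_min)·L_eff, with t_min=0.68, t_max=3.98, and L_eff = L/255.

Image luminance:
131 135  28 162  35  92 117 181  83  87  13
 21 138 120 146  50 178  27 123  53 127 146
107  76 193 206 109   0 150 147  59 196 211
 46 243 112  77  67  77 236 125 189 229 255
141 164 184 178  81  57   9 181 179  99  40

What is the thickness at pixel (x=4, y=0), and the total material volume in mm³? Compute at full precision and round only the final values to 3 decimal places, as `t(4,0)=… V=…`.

span = t_max - t_min = 3.98 - 0.68 = 3.300
L(4,0) = 35, L_eff = 35/255 = 0.137255
t(4,0) = 3.98 - 3.300·0.137255 = 3.527
Σt over all 5·11 pixels = 113289/850 ≈ 133.2811765
V = pitch²·Σt = 1.56²·113289/850 = 324.353

t(4,0)=3.527 V=324.353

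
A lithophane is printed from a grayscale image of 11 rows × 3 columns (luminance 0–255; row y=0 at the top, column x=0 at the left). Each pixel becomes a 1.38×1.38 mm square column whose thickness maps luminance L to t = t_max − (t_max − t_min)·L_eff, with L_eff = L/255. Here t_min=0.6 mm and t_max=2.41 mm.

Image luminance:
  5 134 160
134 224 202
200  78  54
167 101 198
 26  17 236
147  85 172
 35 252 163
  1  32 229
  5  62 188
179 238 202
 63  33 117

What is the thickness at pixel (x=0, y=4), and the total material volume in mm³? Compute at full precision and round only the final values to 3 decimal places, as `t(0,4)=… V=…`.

t(0,4)=2.225 V=95.508

span = t_max - t_min = 2.41 - 0.6 = 1.810
L(0,4) = 26, L_eff = 26/255 = 0.101961
t(0,4) = 2.41 - 1.810·0.101961 = 2.225
Σt over all 11·3 pixels = 319714/6375 ≈ 50.1512157
V = pitch²·Σt = 1.38²·319714/6375 = 95.508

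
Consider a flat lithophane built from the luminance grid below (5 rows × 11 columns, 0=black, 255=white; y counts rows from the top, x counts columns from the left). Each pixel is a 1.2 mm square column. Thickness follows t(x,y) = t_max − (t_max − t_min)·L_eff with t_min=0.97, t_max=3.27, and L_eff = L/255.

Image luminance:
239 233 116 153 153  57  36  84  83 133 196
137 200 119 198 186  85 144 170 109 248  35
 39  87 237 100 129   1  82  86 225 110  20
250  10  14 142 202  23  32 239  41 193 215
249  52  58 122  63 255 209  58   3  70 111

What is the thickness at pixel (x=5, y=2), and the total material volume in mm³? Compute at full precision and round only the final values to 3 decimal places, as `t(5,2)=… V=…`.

t(5,2)=3.261 V=170.131

span = t_max - t_min = 3.27 - 0.97 = 2.300
L(5,2) = 1, L_eff = 1/255 = 0.003922
t(5,2) = 3.27 - 2.300·0.003922 = 3.261
Σt over all 5·11 pixels = 602549/5100 ≈ 118.1468627
V = pitch²·Σt = 1.2²·602549/5100 = 170.131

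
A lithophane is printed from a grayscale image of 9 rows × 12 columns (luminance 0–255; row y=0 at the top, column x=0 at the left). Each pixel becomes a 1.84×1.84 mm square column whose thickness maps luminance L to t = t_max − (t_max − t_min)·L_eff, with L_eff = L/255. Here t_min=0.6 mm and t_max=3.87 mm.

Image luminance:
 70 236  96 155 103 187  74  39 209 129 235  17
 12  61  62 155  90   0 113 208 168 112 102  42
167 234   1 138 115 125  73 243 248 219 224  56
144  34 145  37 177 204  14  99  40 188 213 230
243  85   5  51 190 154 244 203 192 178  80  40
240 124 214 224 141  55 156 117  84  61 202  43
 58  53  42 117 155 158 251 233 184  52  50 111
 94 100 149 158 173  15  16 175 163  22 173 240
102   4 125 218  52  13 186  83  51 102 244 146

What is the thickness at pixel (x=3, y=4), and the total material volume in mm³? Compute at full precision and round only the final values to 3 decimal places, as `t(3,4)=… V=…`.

t(3,4)=3.216 V=822.990

span = t_max - t_min = 3.87 - 0.6 = 3.270
L(3,4) = 51, L_eff = 51/255 = 0.200000
t(3,4) = 3.87 - 3.270·0.200000 = 3.216
Σt over all 9·12 pixels = 2066227/8500 ≈ 243.0855294
V = pitch²·Σt = 1.84²·2066227/8500 = 822.990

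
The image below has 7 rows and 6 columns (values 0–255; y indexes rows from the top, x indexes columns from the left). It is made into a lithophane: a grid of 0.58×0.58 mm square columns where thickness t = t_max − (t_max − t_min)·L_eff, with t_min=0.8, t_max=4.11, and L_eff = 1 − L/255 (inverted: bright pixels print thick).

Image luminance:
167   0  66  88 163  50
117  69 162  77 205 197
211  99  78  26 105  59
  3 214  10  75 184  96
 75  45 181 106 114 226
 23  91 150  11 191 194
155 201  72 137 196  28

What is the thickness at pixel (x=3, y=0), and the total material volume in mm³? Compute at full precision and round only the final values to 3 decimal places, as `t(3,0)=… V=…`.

t(3,0)=1.942 V=31.900

span = t_max - t_min = 4.11 - 0.8 = 3.310
L(3,0) = 88, L_eff = 1 - 88/255 = 0.654902 (inverted)
t(3,0) = 4.11 - 3.310·0.654902 = 1.942
Σt over all 7·6 pixels = 2418127/25500 ≈ 94.8285098
V = pitch²·Σt = 0.58²·2418127/25500 = 31.900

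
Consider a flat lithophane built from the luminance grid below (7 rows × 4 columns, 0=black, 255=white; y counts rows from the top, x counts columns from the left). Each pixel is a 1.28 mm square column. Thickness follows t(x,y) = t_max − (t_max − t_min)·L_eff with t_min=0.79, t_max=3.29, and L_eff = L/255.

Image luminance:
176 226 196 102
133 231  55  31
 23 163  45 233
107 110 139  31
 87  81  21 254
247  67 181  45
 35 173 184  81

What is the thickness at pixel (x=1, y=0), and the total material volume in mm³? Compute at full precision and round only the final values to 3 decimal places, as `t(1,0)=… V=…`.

t(1,0)=1.074 V=95.400

span = t_max - t_min = 3.29 - 0.79 = 2.500
L(1,0) = 226, L_eff = 226/255 = 0.886275
t(1,0) = 3.29 - 2.500·0.886275 = 1.074
Σt over all 7·4 pixels = 148481/2550 ≈ 58.2278431
V = pitch²·Σt = 1.28²·148481/2550 = 95.400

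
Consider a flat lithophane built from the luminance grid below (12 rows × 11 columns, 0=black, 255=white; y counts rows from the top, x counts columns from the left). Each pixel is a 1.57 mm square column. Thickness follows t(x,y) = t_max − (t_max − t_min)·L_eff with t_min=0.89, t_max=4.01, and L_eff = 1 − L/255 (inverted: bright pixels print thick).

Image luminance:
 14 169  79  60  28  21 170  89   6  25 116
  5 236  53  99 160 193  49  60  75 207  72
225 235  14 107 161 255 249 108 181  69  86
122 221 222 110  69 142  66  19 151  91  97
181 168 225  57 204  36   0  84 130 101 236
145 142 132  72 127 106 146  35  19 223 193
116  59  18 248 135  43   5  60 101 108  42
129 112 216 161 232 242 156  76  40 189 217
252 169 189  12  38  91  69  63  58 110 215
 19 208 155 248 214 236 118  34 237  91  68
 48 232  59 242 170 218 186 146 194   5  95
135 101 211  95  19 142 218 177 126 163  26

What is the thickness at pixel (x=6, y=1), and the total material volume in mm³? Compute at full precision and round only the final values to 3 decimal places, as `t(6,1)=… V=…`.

t(6,1)=1.490 V=782.823

span = t_max - t_min = 4.01 - 0.89 = 3.120
L(6,1) = 49, L_eff = 1 - 49/255 = 0.807843 (inverted)
t(6,1) = 4.01 - 3.120·0.807843 = 1.490
Σt over all 12·11 pixels = 5399/17 ≈ 317.5882353
V = pitch²·Σt = 1.57²·5399/17 = 782.823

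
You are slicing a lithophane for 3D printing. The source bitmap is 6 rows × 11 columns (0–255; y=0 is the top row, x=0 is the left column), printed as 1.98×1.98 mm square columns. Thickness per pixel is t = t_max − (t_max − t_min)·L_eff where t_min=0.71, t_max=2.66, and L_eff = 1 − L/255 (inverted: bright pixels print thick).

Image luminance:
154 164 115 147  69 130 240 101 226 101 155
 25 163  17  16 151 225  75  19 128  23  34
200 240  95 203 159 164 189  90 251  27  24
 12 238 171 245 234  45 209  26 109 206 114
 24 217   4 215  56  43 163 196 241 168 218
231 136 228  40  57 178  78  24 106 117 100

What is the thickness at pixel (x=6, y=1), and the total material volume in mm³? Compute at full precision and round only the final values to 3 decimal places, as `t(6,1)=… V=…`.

t(6,1)=1.284 V=440.605

span = t_max - t_min = 2.66 - 0.71 = 1.950
L(6,1) = 75, L_eff = 1 - 75/255 = 0.705882 (inverted)
t(6,1) = 2.66 - 1.950·0.705882 = 1.284
Σt over all 6·11 pixels = 191059/1700 ≈ 112.3876471
V = pitch²·Σt = 1.98²·191059/1700 = 440.605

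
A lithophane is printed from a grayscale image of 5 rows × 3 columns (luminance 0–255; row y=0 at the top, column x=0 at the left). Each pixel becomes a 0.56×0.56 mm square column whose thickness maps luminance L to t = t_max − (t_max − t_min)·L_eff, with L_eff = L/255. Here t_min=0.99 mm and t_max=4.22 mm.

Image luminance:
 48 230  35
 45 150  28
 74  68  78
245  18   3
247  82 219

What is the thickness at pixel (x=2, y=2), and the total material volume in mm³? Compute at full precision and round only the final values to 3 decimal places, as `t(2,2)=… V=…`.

span = t_max - t_min = 4.22 - 0.99 = 3.230
L(2,2) = 78, L_eff = 78/255 = 0.305882
t(2,2) = 4.22 - 3.230·0.305882 = 3.232
Σt over all 5·3 pixels = 3256/75 ≈ 43.4133333
V = pitch²·Σt = 0.56²·3256/75 = 13.614

t(2,2)=3.232 V=13.614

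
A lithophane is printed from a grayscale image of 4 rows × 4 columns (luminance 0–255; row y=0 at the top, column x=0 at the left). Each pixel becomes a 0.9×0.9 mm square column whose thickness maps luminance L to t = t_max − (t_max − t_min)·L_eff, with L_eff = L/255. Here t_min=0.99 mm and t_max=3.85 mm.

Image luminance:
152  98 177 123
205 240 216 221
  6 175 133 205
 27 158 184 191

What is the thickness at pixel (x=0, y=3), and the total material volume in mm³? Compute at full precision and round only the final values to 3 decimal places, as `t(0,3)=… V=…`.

span = t_max - t_min = 3.85 - 0.99 = 2.860
L(0,3) = 27, L_eff = 27/255 = 0.105882
t(0,3) = 3.85 - 2.860·0.105882 = 3.547
Σt over all 4·4 pixels = 142109/4250 ≈ 33.4374118
V = pitch²·Σt = 0.9²·142109/4250 = 27.084

t(0,3)=3.547 V=27.084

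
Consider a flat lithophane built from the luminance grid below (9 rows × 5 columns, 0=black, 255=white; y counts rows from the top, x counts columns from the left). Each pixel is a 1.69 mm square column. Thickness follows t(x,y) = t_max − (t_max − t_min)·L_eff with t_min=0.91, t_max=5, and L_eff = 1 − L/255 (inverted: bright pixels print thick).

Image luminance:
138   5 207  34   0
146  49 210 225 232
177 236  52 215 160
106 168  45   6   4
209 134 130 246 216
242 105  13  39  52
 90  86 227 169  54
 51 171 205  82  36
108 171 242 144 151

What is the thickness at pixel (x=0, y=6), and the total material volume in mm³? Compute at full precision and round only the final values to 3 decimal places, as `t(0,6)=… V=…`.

t(0,6)=2.354 V=382.103

span = t_max - t_min = 5 - 0.91 = 4.090
L(0,6) = 90, L_eff = 1 - 90/255 = 0.647059 (inverted)
t(0,6) = 5 - 4.090·0.647059 = 2.354
Σt over all 9·5 pixels = 3411517/25500 ≈ 133.7849804
V = pitch²·Σt = 1.69²·3411517/25500 = 382.103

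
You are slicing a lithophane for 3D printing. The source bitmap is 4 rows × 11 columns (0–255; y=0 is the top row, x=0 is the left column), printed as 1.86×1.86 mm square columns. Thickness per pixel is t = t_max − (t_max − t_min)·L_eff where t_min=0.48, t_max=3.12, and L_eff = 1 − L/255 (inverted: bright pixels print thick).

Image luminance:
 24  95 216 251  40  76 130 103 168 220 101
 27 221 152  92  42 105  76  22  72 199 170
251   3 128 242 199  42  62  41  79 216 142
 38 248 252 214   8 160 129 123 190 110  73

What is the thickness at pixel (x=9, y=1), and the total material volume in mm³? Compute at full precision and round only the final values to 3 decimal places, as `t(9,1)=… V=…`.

t(9,1)=2.540 V=271.923

span = t_max - t_min = 3.12 - 0.48 = 2.640
L(9,1) = 199, L_eff = 1 - 199/255 = 0.219608 (inverted)
t(9,1) = 3.12 - 2.640·0.219608 = 2.540
Σt over all 4·11 pixels = 167024/2125 ≈ 78.5995294
V = pitch²·Σt = 1.86²·167024/2125 = 271.923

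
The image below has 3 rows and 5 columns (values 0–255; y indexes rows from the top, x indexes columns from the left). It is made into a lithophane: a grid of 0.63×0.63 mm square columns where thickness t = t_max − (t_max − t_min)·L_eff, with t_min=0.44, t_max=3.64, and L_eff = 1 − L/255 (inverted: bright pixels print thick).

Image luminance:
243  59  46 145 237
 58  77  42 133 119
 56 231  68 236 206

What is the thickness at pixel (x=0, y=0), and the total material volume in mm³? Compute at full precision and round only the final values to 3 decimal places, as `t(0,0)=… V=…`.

span = t_max - t_min = 3.64 - 0.44 = 3.200
L(0,0) = 243, L_eff = 1 - 243/255 = 0.047059 (inverted)
t(0,0) = 3.64 - 3.200·0.047059 = 3.489
Σt over all 3·5 pixels = 13237/425 ≈ 31.1458824
V = pitch²·Σt = 0.63²·13237/425 = 12.362

t(0,0)=3.489 V=12.362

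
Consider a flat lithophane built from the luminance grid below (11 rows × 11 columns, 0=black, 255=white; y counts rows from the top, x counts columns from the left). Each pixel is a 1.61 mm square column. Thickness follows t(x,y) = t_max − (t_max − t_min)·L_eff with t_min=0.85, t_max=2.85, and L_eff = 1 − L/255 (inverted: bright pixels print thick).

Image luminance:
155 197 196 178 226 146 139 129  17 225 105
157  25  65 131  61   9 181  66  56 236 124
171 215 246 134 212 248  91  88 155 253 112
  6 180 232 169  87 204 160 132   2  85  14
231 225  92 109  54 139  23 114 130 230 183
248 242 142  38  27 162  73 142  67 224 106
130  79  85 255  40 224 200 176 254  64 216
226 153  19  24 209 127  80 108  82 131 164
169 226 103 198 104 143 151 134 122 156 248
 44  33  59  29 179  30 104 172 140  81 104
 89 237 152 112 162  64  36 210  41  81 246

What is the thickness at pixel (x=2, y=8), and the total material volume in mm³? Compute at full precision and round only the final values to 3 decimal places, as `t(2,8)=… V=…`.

t(2,8)=1.658 V=596.475

span = t_max - t_min = 2.85 - 0.85 = 2.000
L(2,8) = 103, L_eff = 1 - 103/255 = 0.596078 (inverted)
t(2,8) = 2.85 - 2.000·0.596078 = 1.658
Σt over all 11·11 pixels = 46943/204 ≈ 230.1127451
V = pitch²·Σt = 1.61²·46943/204 = 596.475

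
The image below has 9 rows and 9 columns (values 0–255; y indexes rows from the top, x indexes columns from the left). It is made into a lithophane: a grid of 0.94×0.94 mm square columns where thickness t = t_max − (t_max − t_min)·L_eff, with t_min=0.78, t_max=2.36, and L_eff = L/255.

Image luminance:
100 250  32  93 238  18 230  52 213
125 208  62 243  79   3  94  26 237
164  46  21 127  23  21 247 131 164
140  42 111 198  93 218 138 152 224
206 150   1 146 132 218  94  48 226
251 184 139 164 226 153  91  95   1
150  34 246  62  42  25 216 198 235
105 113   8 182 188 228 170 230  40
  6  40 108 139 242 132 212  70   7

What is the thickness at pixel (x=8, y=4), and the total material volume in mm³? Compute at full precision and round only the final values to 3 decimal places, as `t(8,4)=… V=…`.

span = t_max - t_min = 2.36 - 0.78 = 1.580
L(8,4) = 226, L_eff = 226/255 = 0.886275
t(8,4) = 2.36 - 1.580·0.886275 = 0.960
Σt over all 9·9 pixels = 803263/6375 ≈ 126.0020392
V = pitch²·Σt = 0.94²·803263/6375 = 111.335

t(8,4)=0.960 V=111.335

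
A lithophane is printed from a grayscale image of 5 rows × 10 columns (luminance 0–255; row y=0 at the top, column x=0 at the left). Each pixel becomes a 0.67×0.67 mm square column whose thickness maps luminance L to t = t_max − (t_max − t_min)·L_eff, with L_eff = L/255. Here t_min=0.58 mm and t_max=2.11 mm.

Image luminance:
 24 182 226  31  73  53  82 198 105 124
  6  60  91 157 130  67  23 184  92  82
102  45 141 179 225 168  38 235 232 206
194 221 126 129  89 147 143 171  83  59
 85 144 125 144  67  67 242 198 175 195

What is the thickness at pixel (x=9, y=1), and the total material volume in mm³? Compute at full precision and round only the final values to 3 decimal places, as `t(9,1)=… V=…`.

t(9,1)=1.618 V=30.215

span = t_max - t_min = 2.11 - 0.58 = 1.530
L(9,1) = 82, L_eff = 82/255 = 0.321569
t(9,1) = 2.11 - 1.530·0.321569 = 1.618
Σt over all 5·10 pixels = 67.31
V = pitch²·Σt = 0.67²·67.31 = 30.215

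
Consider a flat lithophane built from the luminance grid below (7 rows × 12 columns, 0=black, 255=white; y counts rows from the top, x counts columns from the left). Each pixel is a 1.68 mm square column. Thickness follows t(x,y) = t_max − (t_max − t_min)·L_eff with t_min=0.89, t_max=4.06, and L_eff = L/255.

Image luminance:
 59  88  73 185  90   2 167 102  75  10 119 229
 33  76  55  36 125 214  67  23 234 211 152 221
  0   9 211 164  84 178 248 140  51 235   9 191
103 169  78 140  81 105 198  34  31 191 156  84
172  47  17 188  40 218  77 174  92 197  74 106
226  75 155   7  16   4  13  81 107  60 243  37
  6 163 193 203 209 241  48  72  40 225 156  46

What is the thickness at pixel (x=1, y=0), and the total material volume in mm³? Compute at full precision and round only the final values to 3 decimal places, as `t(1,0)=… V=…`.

t(1,0)=2.966 V=626.986

span = t_max - t_min = 4.06 - 0.89 = 3.170
L(1,0) = 88, L_eff = 88/255 = 0.345098
t(1,0) = 4.06 - 3.170·0.345098 = 2.966
Σt over all 7·12 pixels = 472061/2125 ≈ 222.1463529
V = pitch²·Σt = 1.68²·472061/2125 = 626.986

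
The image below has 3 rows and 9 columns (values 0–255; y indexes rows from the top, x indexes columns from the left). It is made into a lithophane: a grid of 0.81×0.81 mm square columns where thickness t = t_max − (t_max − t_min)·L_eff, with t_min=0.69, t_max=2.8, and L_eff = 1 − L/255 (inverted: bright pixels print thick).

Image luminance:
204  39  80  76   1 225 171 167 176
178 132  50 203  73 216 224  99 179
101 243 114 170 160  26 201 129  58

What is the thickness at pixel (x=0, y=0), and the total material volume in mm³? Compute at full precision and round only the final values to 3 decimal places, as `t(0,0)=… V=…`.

t(0,0)=2.378 V=32.283

span = t_max - t_min = 2.8 - 0.69 = 2.110
L(0,0) = 204, L_eff = 1 - 204/255 = 0.200000 (inverted)
t(0,0) = 2.8 - 2.110·0.200000 = 2.378
Σt over all 3·9 pixels = 125471/2550 ≈ 49.2043137
V = pitch²·Σt = 0.81²·125471/2550 = 32.283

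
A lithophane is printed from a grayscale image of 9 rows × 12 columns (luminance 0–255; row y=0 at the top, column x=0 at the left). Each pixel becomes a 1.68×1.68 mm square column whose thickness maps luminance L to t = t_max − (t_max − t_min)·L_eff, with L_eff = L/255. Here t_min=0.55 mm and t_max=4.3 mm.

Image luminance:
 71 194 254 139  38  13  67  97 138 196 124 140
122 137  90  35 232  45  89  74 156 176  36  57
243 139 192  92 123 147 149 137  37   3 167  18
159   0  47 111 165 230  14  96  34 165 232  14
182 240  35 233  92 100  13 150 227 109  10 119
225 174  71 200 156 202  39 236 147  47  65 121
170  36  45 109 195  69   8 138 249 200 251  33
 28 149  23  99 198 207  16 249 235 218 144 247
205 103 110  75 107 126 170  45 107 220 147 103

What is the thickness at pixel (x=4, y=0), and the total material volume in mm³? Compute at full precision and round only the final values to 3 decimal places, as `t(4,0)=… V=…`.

t(4,0)=3.741 V=752.012

span = t_max - t_min = 4.3 - 0.55 = 3.750
L(4,0) = 38, L_eff = 38/255 = 0.149020
t(4,0) = 4.3 - 3.750·0.149020 = 3.741
Σt over all 9·12 pixels = 90591/340 ≈ 266.4441176
V = pitch²·Σt = 1.68²·90591/340 = 752.012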